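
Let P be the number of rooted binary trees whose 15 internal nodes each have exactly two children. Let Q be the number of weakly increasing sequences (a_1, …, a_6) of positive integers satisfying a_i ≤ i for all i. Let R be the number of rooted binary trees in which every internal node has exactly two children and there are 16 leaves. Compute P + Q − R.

Full binary trees with n internal nodes are counted by C_n; here n = 15. So P = C_15 = 9694845.
Weakly increasing sequences with a_i ≤ i biject with Dyck paths of semilength 6, so there are C_6. So Q = C_6 = 132.
A full binary tree with L leaves has L−1 internal nodes and is counted by C_{L−1}; L = 16 gives C_15. So R = C_15 = 9694845.
P + Q − R = 9694845 + 132 − 9694845 = 132.

132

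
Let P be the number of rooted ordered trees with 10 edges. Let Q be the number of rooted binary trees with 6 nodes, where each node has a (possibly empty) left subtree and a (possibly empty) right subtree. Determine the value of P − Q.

Rooted ordered trees with n edges are counted by C_n; here n = 10. So P = C_10 = 16796.
Rooted binary trees with 6 nodes (each child slot possibly empty) number C_6. So Q = C_6 = 132.
P − Q = 16796 − 132 = 16664.

16664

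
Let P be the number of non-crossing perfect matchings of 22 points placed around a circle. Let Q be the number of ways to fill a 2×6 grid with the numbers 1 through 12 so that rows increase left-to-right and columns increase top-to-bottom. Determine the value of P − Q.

58654

Non-crossing perfect matchings of 2n points on a circle are counted by C_n; with 22 points, n = 11. So P = C_11 = 58786.
By the hook-length formula (or a Dyck-path bijection), SYT of shape 2×6 number C_6. So Q = C_6 = 132.
P − Q = 58786 − 132 = 58654.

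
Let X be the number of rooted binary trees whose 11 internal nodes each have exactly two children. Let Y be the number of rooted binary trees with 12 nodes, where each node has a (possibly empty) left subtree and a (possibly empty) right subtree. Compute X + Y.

Full binary trees with n internal nodes are counted by C_n; here n = 11. So X = C_11 = 58786.
There are C_n binary search tree shapes on n keys; with n = 12 that is C_12. So Y = C_12 = 208012.
X + Y = 58786 + 208012 = 266798.

266798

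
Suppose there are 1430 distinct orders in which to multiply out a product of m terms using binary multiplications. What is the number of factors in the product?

Parenthesizations of m factors are counted by C_{m−1}. The Catalan number equal to 1430 is C_8.
So the index is 8, and the number of factors is 8 + 1 = 9.

9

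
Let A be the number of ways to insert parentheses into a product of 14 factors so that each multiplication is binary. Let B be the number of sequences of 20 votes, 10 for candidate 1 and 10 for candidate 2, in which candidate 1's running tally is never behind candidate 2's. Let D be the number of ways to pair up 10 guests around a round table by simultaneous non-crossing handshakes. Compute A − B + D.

726146

Parenthesizations of m factors correspond to full binary trees with m leaves, counted by C_{m−1}; m = 14 gives C_13. So A = C_13 = 742900.
Reading a vote for the leader as '(' and for the other as ')' turns such a sequence into a balanced string of 10 pairs, so the count is C_10. So B = C_10 = 16796.
Non-crossing handshake pairings of 2n people are counted by C_n; 10 people gives n = 5. So D = C_5 = 42.
A − B + D = 742900 − 16796 + 42 = 726146.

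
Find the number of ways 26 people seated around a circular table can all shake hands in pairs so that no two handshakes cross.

742900

Non-crossing handshake pairings of 2n people are counted by C_n; 26 people gives n = 13.
C_13 = C_12 · 2(2·12+1)/(12+2) = 208012 · 50/14 = 742900.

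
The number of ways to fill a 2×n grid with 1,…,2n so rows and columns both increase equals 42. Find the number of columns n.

5

Standard Young tableaux of shape 2×n are counted by C_n; 42 = C_5.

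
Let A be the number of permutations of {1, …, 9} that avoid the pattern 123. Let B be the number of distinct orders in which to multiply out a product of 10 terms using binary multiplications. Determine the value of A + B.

Permutations of [n] avoiding any single length-3 pattern are counted by C_n; here n = 9. So A = C_9 = 4862.
Bracketing 10 factors into binary products is counted by C_{10−1} = C_9. So B = C_9 = 4862.
A + B = 4862 + 4862 = 9724.

9724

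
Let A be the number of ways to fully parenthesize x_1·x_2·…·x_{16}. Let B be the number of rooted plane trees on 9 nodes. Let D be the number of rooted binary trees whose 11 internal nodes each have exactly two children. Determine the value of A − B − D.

9634629

Ways to associate a product of 16 factors correspond to binary trees on 16 leaves, so the count is C_15. So A = C_15 = 9694845.
Rooted ordered (plane) trees on m nodes have m−1 edges and are counted by C_{m−1}; m = 9 gives C_8. So B = C_8 = 1430.
Full binary trees with n internal nodes are counted by C_n; here n = 11. So D = C_11 = 58786.
A − B − D = 9694845 − 1430 − 58786 = 9634629.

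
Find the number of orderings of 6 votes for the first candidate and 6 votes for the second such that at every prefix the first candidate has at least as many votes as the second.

Ballot sequences with n votes each where one side never trails are Dyck words, counted by C_n; here n = 6.
C_6 = C(12,6)/7 = 924/7 = 132.

132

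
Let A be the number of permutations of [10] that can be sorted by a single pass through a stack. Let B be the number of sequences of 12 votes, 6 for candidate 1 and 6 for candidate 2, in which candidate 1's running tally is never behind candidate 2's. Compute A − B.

By Knuth's characterisation, the stack-sortable permutations of length 10 are the 231-avoiders, numbering C_10. So A = C_10 = 16796.
Reading a vote for the leader as '(' and for the other as ')' turns such a sequence into a balanced string of 6 pairs, so the count is C_6. So B = C_6 = 132.
A − B = 16796 − 132 = 16664.

16664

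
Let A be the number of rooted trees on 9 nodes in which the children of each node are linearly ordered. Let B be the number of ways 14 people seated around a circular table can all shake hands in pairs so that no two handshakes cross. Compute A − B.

1001

Rooted ordered (plane) trees on m nodes have m−1 edges and are counted by C_{m−1}; m = 9 gives C_8. So A = C_8 = 1430.
Non-crossing handshake pairings of 2n people are counted by C_n; 14 people gives n = 7. So B = C_7 = 429.
A − B = 1430 − 429 = 1001.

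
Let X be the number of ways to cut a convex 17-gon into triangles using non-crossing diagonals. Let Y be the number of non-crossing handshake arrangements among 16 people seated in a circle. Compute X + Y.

Triangulations of a convex m-gon are counted by C_{m−2}; with m = 17 this is C_15. So X = C_15 = 9694845.
Non-crossing handshake pairings of 2n people are counted by C_n; 16 people gives n = 8. So Y = C_8 = 1430.
X + Y = 9694845 + 1430 = 9696275.

9696275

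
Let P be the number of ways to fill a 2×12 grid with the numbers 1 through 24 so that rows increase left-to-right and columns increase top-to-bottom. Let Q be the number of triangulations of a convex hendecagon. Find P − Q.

203150

By the hook-length formula (or a Dyck-path bijection), SYT of shape 2×12 number C_12. So P = C_12 = 208012.
Triangulations of a convex m-gon are counted by C_{m−2}; with m = 11 this is C_9. So Q = C_9 = 4862.
P − Q = 208012 − 4862 = 203150.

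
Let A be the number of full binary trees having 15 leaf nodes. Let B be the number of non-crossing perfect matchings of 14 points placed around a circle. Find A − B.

A full binary tree with L leaves has L−1 internal nodes and is counted by C_{L−1}; L = 15 gives C_14. So A = C_14 = 2674440.
Pairing 14 circle points by 7 non-crossing chords gives C_7 matchings. So B = C_7 = 429.
A − B = 2674440 − 429 = 2674011.

2674011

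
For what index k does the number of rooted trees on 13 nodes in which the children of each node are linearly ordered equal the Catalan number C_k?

A rooted plane tree on 13 nodes has 12 edges, and such trees are counted by C_12.

12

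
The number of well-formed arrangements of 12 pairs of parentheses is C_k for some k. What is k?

With 12 pairs the number of balanced bracket strings is the Catalan number C_12.

12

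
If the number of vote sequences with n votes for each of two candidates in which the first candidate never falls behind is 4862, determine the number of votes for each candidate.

9

Such ballot sequences with n votes each are counted by C_n; 4862 = C_9.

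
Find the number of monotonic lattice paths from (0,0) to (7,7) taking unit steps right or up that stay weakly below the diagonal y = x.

429

Sub-diagonal monotone paths from (0,0) to (7,7) biject with Dyck paths of semilength 7, giving C_7.
C_7 = C(14,7)/8 = 3432/8 = 429.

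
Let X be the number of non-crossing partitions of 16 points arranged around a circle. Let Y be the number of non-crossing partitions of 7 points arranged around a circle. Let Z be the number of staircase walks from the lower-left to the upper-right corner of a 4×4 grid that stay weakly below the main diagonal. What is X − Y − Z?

35357227

The non-crossing partitions of [16] form a lattice of size C_16. So X = C_16 = 35357670.
The non-crossing partitions of [7] form a lattice of size C_7. So Y = C_7 = 429.
Sub-diagonal monotone paths from (0,0) to (4,4) biject with Dyck paths of semilength 4, giving C_4. So Z = C_4 = 14.
X − Y − Z = 35357670 − 429 − 14 = 35357227.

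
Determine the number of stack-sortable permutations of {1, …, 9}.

Stack-sortable permutations are exactly the 231-avoiding ones, counted by C_n; here n = 9.
C_9 = C(18,9)/10 = 48620/10 = 4862.

4862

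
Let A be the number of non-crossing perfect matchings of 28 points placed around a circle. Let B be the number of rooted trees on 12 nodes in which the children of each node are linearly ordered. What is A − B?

2615654

Non-crossing perfect matchings of 2n points on a circle are counted by C_n; with 28 points, n = 14. So A = C_14 = 2674440.
Rooted ordered (plane) trees on m nodes have m−1 edges and are counted by C_{m−1}; m = 12 gives C_11. So B = C_11 = 58786.
A − B = 2674440 − 58786 = 2615654.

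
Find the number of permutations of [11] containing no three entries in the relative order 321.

Permutations of [n] avoiding any single length-3 pattern are counted by C_n; here n = 11.
C_11 = 58786.

58786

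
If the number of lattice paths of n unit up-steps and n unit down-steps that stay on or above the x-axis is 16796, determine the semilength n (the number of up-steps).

Dyck paths of semilength n are counted by C_n, and C_10 = 16796.

10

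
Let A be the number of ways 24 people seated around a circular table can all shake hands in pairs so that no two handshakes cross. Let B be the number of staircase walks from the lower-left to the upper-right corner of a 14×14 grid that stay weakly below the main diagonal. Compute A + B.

Non-crossing handshake pairings of 2n people are counted by C_n; 24 people gives n = 12. So A = C_12 = 208012.
Monotone paths in an n×n grid that stay weakly below the diagonal are counted by C_n; here n = 14. So B = C_14 = 2674440.
A + B = 208012 + 2674440 = 2882452.

2882452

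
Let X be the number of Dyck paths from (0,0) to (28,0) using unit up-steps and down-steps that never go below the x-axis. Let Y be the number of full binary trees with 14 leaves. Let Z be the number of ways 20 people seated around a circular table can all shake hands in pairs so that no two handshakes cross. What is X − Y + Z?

1948336

A Dyck path with 14 up-steps and 14 down-steps has semilength 14, so there are C_14 of them. So X = C_14 = 2674440.
A full binary tree with L leaves has L−1 internal nodes and is counted by C_{L−1}; L = 14 gives C_13. So Y = C_13 = 742900.
With 20 = 2·10 people, non-crossing handshake pairings are non-crossing perfect matchings on a circle, counted by C_10. So Z = C_10 = 16796.
X − Y + Z = 2674440 − 742900 + 16796 = 1948336.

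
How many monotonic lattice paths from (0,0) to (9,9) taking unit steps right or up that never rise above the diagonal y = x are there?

Monotone paths in an n×n grid that stay weakly below the diagonal are counted by C_n; here n = 9.
C_9 = C(18,9)/10 = 48620/10 = 4862.

4862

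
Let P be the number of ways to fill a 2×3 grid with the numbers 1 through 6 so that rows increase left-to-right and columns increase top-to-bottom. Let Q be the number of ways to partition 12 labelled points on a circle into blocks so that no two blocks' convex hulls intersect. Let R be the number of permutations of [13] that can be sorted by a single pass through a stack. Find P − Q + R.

534893

By the hook-length formula (or a Dyck-path bijection), SYT of shape 2×3 number C_3. So P = C_3 = 5.
The non-crossing partitions of [12] form a lattice of size C_12. So Q = C_12 = 208012.
Stack-sortable permutations are exactly the 231-avoiding ones, counted by C_n; here n = 13. So R = C_13 = 742900.
P − Q + R = 5 − 208012 + 742900 = 534893.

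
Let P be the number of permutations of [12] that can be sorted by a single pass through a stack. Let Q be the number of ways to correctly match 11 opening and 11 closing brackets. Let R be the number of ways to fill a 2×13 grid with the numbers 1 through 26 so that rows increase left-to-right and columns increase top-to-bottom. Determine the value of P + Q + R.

Stack-sortable permutations are exactly the 231-avoiding ones, counted by C_n; here n = 12. So P = C_12 = 208012.
With 11 pairs the number of balanced bracket strings is the Catalan number C_11. So Q = C_11 = 58786.
Standard Young tableaux of shape 2×n are counted by C_n; here n = 13. So R = C_13 = 742900.
P + Q + R = 208012 + 58786 + 742900 = 1009698.

1009698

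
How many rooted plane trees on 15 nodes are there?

A rooted plane tree on 15 nodes has 14 edges, and such trees are counted by C_14.
C_14 = C(28,14)/15 = 40116600/15 = 2674440.

2674440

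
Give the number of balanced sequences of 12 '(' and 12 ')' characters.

208012

With 12 pairs the number of balanced bracket strings is the Catalan number C_12.
C_12 = C_11 · 2(2·11+1)/(11+2) = 58786 · 46/13 = 208012.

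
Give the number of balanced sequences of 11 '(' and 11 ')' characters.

With 11 pairs the number of balanced bracket strings is the Catalan number C_11.
C_11 = 58786.

58786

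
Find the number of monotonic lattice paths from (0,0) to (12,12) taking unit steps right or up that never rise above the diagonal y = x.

208012

Monotone paths in an n×n grid that stay weakly below the diagonal are counted by C_n; here n = 12.
C_12 = C(24,12)/13 = 2704156/13 = 208012.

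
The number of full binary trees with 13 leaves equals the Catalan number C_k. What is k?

A full binary tree with L leaves has L−1 internal nodes and is counted by C_{L−1}; L = 13 gives C_12.

12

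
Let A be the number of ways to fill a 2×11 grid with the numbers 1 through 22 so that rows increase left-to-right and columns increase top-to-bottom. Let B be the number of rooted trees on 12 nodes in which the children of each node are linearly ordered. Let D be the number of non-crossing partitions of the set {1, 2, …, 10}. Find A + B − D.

100776

By the hook-length formula (or a Dyck-path bijection), SYT of shape 2×11 number C_11. So A = C_11 = 58786.
A rooted plane tree on 12 nodes has 11 edges, and such trees are counted by C_11. So B = C_11 = 58786.
Non-crossing partitions of an n-element set are counted by C_n; here n = 10. So D = C_10 = 16796.
A + B − D = 58786 + 58786 − 16796 = 100776.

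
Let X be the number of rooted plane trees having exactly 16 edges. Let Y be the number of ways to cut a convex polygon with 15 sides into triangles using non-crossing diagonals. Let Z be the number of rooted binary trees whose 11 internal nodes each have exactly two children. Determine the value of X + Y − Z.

36041784

A rooted plane tree with 16 edges has 17 nodes, and the count is C_16. So X = C_16 = 35357670.
The number of triangulations of a 15-gon is the Catalan number C_13 (index = sides − 2). So Y = C_13 = 742900.
The number of full binary trees on 11 internal nodes is the Catalan number C_11. So Z = C_11 = 58786.
X + Y − Z = 35357670 + 742900 − 58786 = 36041784.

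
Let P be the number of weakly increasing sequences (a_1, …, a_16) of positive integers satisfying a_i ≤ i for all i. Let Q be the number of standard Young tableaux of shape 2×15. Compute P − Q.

25662825

Such sub-staircase sequences of length n are counted by C_n; here n = 16. So P = C_16 = 35357670.
By the hook-length formula (or a Dyck-path bijection), SYT of shape 2×15 number C_15. So Q = C_15 = 9694845.
P − Q = 35357670 − 9694845 = 25662825.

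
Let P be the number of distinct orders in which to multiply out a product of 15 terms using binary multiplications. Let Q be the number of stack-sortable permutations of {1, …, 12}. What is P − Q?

2466428

Bracketing 15 factors into binary products is counted by C_{15−1} = C_14. So P = C_14 = 2674440.
Stack-sortable permutations are exactly the 231-avoiding ones, counted by C_n; here n = 12. So Q = C_12 = 208012.
P − Q = 2674440 − 208012 = 2466428.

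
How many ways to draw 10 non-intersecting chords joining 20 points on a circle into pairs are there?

16796

Pairing 20 circle points by 10 non-crossing chords gives C_10 matchings.
C_10 = C_9 · 2(2·9+1)/(9+2) = 4862 · 38/11 = 16796.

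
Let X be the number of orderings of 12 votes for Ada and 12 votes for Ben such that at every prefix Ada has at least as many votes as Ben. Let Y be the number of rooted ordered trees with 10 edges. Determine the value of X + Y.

224808

Reading a vote for the leader as '(' and for the other as ')' turns such a sequence into a balanced string of 12 pairs, so the count is C_12. So X = C_12 = 208012.
A rooted plane tree with 10 edges has 11 nodes, and the count is C_10. So Y = C_10 = 16796.
X + Y = 208012 + 16796 = 224808.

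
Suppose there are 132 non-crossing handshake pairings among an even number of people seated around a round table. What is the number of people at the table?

Non-crossing handshake pairings of 2n people are counted by C_n; 132 = C_6.
So n = 6, and there are 2n = 12 people.

12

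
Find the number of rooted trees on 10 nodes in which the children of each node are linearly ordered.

4862

A rooted plane tree on 10 nodes has 9 edges, and such trees are counted by C_9.
C_9 = C(18,9)/10 = 48620/10 = 4862.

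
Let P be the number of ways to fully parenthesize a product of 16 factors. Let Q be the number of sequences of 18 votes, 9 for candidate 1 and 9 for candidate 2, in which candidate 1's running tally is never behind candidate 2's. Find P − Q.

9689983

Parenthesizations of m factors correspond to full binary trees with m leaves, counted by C_{m−1}; m = 16 gives C_15. So P = C_15 = 9694845.
Reading a vote for the leader as '(' and for the other as ')' turns such a sequence into a balanced string of 9 pairs, so the count is C_9. So Q = C_9 = 4862.
P − Q = 9694845 − 4862 = 9689983.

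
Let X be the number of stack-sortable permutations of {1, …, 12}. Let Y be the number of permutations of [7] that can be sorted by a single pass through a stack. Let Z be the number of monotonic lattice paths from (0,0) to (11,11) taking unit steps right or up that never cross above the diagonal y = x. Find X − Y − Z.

Stack-sortable permutations are exactly the 231-avoiding ones, counted by C_n; here n = 12. So X = C_12 = 208012.
Stack-sortable permutations are exactly the 231-avoiding ones, counted by C_n; here n = 7. So Y = C_7 = 429.
Monotone paths in an n×n grid that stay weakly below the diagonal are counted by C_n; here n = 11. So Z = C_11 = 58786.
X − Y − Z = 208012 − 429 − 58786 = 148797.

148797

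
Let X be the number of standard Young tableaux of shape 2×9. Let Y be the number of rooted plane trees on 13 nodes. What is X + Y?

212874

By the hook-length formula (or a Dyck-path bijection), SYT of shape 2×9 number C_9. So X = C_9 = 4862.
Rooted ordered (plane) trees on m nodes have m−1 edges and are counted by C_{m−1}; m = 13 gives C_12. So Y = C_12 = 208012.
X + Y = 4862 + 208012 = 212874.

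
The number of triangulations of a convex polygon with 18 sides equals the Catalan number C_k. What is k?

16

The number of triangulations of an 18-gon is the Catalan number C_16 (index = sides − 2).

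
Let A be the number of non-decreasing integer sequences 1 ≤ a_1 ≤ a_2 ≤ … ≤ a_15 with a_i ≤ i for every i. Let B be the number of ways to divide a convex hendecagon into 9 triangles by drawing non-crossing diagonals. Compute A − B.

Such sub-staircase sequences of length n are counted by C_n; here n = 15. So A = C_15 = 9694845.
Triangulations of a convex m-gon are counted by C_{m−2}; with m = 11 this is C_9. So B = C_9 = 4862.
A − B = 9694845 − 4862 = 9689983.

9689983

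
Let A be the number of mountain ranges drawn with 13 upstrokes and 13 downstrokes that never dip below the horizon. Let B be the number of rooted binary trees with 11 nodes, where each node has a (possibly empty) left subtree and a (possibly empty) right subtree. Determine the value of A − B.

Paths of 13 up- and 13 down-steps that never dip below the axis are Dyck paths; their count is C_13. So A = C_13 = 742900.
Binary trees (left/right distinguished) on n nodes are counted by C_n; here n = 11. So B = C_11 = 58786.
A − B = 742900 − 58786 = 684114.

684114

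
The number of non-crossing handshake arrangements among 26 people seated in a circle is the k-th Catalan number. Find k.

Non-crossing handshake pairings of 2n people are counted by C_n; 26 people gives n = 13.

13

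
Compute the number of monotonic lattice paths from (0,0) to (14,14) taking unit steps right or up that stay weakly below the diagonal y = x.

Sub-diagonal monotone paths from (0,0) to (14,14) biject with Dyck paths of semilength 14, giving C_14.
C_14 = 2674440.

2674440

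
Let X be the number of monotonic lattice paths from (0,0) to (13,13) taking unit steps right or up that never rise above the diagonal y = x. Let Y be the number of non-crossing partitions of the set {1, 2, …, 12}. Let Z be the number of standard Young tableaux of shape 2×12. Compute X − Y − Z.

Monotone paths in an n×n grid that stay weakly below the diagonal are counted by C_n; here n = 13. So X = C_13 = 742900.
The non-crossing partitions of [12] form a lattice of size C_12. So Y = C_12 = 208012.
Standard Young tableaux of shape 2×n are counted by C_n; here n = 12. So Z = C_12 = 208012.
X − Y − Z = 742900 − 208012 − 208012 = 326876.

326876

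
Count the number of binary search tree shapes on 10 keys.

16796

Rooted binary trees with 10 nodes (each child slot possibly empty) number C_10.
C_10 = C(20,10)/11 = 184756/11 = 16796.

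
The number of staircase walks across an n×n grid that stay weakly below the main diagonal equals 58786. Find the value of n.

11

Such diagonal-avoiding paths in an n×n grid are counted by C_n, and C_11 = 58786.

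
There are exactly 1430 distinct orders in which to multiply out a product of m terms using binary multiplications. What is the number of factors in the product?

Parenthesizations of m factors are counted by C_{m−1}. Since C_8 = 1430, the index is 8.
So the index is 8, and the number of factors is 8 + 1 = 9.

9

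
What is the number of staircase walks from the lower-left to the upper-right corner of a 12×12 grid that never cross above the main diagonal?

208012

Monotone paths in an n×n grid that stay weakly below the diagonal are counted by C_n; here n = 12.
C_12 = C_11 · 2(2·11+1)/(11+2) = 58786 · 46/13 = 208012.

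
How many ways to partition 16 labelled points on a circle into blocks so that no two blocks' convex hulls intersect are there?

35357670

Non-crossing partitions of an n-element set are counted by C_n; here n = 16.
C_16 = 35357670.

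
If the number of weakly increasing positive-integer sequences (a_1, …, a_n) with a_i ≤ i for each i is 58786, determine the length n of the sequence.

11

Such sub-staircase sequences of length n are counted by C_n, and C_11 = 58786.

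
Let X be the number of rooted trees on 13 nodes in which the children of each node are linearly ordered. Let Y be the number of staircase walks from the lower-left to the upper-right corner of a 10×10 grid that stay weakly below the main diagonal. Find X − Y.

191216

Rooted ordered (plane) trees on m nodes have m−1 edges and are counted by C_{m−1}; m = 13 gives C_12. So X = C_12 = 208012.
Sub-diagonal monotone paths from (0,0) to (10,10) biject with Dyck paths of semilength 10, giving C_10. So Y = C_10 = 16796.
X − Y = 208012 − 16796 = 191216.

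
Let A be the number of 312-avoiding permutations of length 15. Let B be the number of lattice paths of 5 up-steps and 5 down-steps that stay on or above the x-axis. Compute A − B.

Permutations of [n] avoiding any single length-3 pattern are counted by C_n; here n = 15. So A = C_15 = 9694845.
Paths of 5 up- and 5 down-steps that never dip below the axis are Dyck paths; their count is C_5. So B = C_5 = 42.
A − B = 9694845 − 42 = 9694803.

9694803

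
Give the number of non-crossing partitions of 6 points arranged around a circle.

132

Non-crossing partitions of an n-element set are counted by C_n; here n = 6.
C_6 = 132.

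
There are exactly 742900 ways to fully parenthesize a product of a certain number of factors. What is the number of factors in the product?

14

Parenthesizations of m factors are counted by C_{m−1}, and C_13 = 742900.
So the index is 13, and the number of factors is 13 + 1 = 14.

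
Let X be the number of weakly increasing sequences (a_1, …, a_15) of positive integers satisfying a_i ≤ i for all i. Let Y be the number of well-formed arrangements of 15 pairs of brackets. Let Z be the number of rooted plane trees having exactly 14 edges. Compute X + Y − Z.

16715250

Weakly increasing sequences with a_i ≤ i biject with Dyck paths of semilength 15, so there are C_15. So X = C_15 = 9694845.
A balanced arrangement of 15 bracket pairs is a Dyck word of semilength 15, so the count is C_15. So Y = C_15 = 9694845.
A rooted plane tree with 14 edges has 15 nodes, and the count is C_14. So Z = C_14 = 2674440.
X + Y − Z = 9694845 + 9694845 − 2674440 = 16715250.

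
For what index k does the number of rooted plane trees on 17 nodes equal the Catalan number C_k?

A rooted plane tree on 17 nodes has 16 edges, and such trees are counted by C_16.

16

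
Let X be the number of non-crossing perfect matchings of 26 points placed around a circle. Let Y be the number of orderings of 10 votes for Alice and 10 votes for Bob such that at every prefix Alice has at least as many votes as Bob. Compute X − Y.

Non-crossing perfect matchings of 2n points on a circle are counted by C_n; with 26 points, n = 13. So X = C_13 = 742900.
Ballot sequences with n votes each where one side never trails are Dyck words, counted by C_n; here n = 10. So Y = C_10 = 16796.
X − Y = 742900 − 16796 = 726104.

726104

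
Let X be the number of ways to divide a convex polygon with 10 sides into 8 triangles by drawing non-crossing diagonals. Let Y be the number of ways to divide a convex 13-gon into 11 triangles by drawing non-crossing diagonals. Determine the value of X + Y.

The number of triangulations of a 10-gon is the Catalan number C_8 (index = sides − 2). So X = C_8 = 1430.
A convex 13-gon is triangulated into 11 triangles, and the number of such triangulations is the Catalan number C_{13−2} = C_11. So Y = C_11 = 58786.
X + Y = 1430 + 58786 = 60216.

60216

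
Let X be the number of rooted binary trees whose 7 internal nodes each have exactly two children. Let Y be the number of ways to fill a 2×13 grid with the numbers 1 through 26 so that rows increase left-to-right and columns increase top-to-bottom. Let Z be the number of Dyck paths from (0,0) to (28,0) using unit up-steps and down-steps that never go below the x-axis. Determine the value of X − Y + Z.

1931969

The number of full binary trees on 7 internal nodes is the Catalan number C_7. So X = C_7 = 429.
By the hook-length formula (or a Dyck-path bijection), SYT of shape 2×13 number C_13. So Y = C_13 = 742900.
A Dyck path with 14 up-steps and 14 down-steps has semilength 14, so there are C_14 of them. So Z = C_14 = 2674440.
X − Y + Z = 429 − 742900 + 2674440 = 1931969.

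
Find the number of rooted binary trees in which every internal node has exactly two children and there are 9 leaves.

1430

Full binary trees with 9 leaves have 9−1 = 8 internal nodes, so there are C_8 of them.
C_8 = 1430.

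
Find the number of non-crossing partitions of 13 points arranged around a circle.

Non-crossing partitions of an n-element set are counted by C_n; here n = 13.
C_13 = C_12 · 2(2·12+1)/(12+2) = 208012 · 50/14 = 742900.

742900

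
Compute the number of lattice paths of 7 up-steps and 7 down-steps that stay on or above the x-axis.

429

A Dyck path with 7 up-steps and 7 down-steps has semilength 7, so there are C_7 of them.
C_7 = C_6 · 2(2·6+1)/(6+2) = 132 · 26/8 = 429.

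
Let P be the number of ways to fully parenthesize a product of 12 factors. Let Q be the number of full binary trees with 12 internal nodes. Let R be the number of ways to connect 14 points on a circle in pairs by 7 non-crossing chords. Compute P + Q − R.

Ways to associate a product of 12 factors correspond to binary trees on 12 leaves, so the count is C_11. So P = C_11 = 58786.
Full binary trees with n internal nodes are counted by C_n; here n = 12. So Q = C_12 = 208012.
Pairing 14 circle points by 7 non-crossing chords gives C_7 matchings. So R = C_7 = 429.
P + Q − R = 58786 + 208012 − 429 = 266369.

266369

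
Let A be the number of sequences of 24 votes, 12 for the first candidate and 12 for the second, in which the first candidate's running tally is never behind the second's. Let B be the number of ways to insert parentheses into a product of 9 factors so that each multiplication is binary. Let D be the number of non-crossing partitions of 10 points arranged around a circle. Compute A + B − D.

192646

Reading a vote for the leader as '(' and for the other as ')' turns such a sequence into a balanced string of 12 pairs, so the count is C_12. So A = C_12 = 208012.
Ways to associate a product of 9 factors correspond to binary trees on 9 leaves, so the count is C_8. So B = C_8 = 1430.
Non-crossing partitions of an n-element set are counted by C_n; here n = 10. So D = C_10 = 16796.
A + B − D = 208012 + 1430 − 16796 = 192646.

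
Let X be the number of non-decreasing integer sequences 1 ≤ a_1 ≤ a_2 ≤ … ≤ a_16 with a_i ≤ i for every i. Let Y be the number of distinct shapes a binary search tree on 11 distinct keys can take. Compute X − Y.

35298884

Such sub-staircase sequences of length n are counted by C_n; here n = 16. So X = C_16 = 35357670.
There are C_n binary search tree shapes on n keys; with n = 11 that is C_11. So Y = C_11 = 58786.
X − Y = 35357670 − 58786 = 35298884.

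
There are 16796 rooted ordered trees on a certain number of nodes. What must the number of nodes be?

Rooted ordered trees on m nodes are counted by C_{m−1}, and C_10 = 16796.
So the index is 10, and the number of nodes is 10 + 1 = 11.

11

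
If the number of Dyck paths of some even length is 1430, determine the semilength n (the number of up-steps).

Dyck paths of semilength n are counted by C_n, and C_8 = 1430.

8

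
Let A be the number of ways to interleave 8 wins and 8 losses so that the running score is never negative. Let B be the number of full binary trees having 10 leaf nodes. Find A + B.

Reading a vote for the leader as '(' and for the other as ')' turns such a sequence into a balanced string of 8 pairs, so the count is C_8. So A = C_8 = 1430.
A full binary tree with L leaves has L−1 internal nodes and is counted by C_{L−1}; L = 10 gives C_9. So B = C_9 = 4862.
A + B = 1430 + 4862 = 6292.

6292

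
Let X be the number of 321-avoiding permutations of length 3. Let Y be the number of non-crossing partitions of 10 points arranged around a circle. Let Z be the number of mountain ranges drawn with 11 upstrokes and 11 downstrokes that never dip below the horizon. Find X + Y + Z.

For any fixed pattern of length 3, the pattern-avoiding permutations of [3] number C_3. So X = C_3 = 5.
Non-crossing partitions of an n-element set are counted by C_n; here n = 10. So Y = C_10 = 16796.
Dyck paths of semilength n (length 2n) are counted by C_n; here n = 11. So Z = C_11 = 58786.
X + Y + Z = 5 + 16796 + 58786 = 75587.

75587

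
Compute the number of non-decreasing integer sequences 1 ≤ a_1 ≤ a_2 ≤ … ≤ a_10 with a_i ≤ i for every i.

Such sub-staircase sequences of length n are counted by C_n; here n = 10.
C_10 = C_9 · 2(2·9+1)/(9+2) = 4862 · 38/11 = 16796.

16796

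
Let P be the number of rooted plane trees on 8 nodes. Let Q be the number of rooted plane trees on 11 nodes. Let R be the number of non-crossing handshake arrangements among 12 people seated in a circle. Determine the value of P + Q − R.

17093

A rooted plane tree on 8 nodes has 7 edges, and such trees are counted by C_7. So P = C_7 = 429.
Rooted ordered (plane) trees on m nodes have m−1 edges and are counted by C_{m−1}; m = 11 gives C_10. So Q = C_10 = 16796.
Non-crossing handshake pairings of 2n people are counted by C_n; 12 people gives n = 6. So R = C_6 = 132.
P + Q − R = 429 + 16796 − 132 = 17093.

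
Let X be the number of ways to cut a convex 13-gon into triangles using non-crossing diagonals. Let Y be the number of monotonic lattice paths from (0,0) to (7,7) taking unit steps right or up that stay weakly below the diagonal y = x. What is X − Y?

Triangulations of a convex m-gon are counted by C_{m−2}; with m = 13 this is C_11. So X = C_11 = 58786.
Sub-diagonal monotone paths from (0,0) to (7,7) biject with Dyck paths of semilength 7, giving C_7. So Y = C_7 = 429.
X − Y = 58786 − 429 = 58357.

58357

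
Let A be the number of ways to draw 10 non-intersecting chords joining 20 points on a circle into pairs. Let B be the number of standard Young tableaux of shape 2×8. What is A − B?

15366

Pairing 20 circle points by 10 non-crossing chords gives C_10 matchings. So A = C_10 = 16796.
By the hook-length formula (or a Dyck-path bijection), SYT of shape 2×8 number C_8. So B = C_8 = 1430.
A − B = 16796 − 1430 = 15366.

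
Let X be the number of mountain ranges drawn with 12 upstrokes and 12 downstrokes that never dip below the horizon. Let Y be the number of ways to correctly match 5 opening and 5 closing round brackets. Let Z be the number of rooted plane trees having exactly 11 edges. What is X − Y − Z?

A Dyck path with 12 up-steps and 12 down-steps has semilength 12, so there are C_12 of them. So X = C_12 = 208012.
A balanced arrangement of 5 bracket pairs is a Dyck word of semilength 5, so the count is C_5. So Y = C_5 = 42.
Rooted ordered trees with n edges are counted by C_n; here n = 11. So Z = C_11 = 58786.
X − Y − Z = 208012 − 42 − 58786 = 149184.

149184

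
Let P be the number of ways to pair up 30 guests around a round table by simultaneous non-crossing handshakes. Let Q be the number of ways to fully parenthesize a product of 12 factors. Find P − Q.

9636059

Non-crossing handshake pairings of 2n people are counted by C_n; 30 people gives n = 15. So P = C_15 = 9694845.
Bracketing 12 factors into binary products is counted by C_{12−1} = C_11. So Q = C_11 = 58786.
P − Q = 9694845 − 58786 = 9636059.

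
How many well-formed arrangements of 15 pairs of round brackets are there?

With 15 pairs the number of balanced bracket strings is the Catalan number C_15.
C_15 = C(30,15)/16 = 155117520/16 = 9694845.

9694845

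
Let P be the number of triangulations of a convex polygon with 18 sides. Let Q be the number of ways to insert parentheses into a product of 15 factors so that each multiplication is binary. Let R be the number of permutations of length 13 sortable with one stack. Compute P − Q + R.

33426130

The number of triangulations of an 18-gon is the Catalan number C_16 (index = sides − 2). So P = C_16 = 35357670.
Bracketing 15 factors into binary products is counted by C_{15−1} = C_14. So Q = C_14 = 2674440.
Stack-sortable permutations are exactly the 231-avoiding ones, counted by C_n; here n = 13. So R = C_13 = 742900.
P − Q + R = 35357670 − 2674440 + 742900 = 33426130.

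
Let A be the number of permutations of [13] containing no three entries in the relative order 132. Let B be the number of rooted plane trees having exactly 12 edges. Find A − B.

For any fixed pattern of length 3, the pattern-avoiding permutations of [13] number C_13. So A = C_13 = 742900.
A rooted plane tree with 12 edges has 13 nodes, and the count is C_12. So B = C_12 = 208012.
A − B = 742900 − 208012 = 534888.

534888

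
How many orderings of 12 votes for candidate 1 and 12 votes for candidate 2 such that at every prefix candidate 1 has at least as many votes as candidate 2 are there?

Reading a vote for the leader as '(' and for the other as ')' turns such a sequence into a balanced string of 12 pairs, so the count is C_12.
C_12 = 208012.

208012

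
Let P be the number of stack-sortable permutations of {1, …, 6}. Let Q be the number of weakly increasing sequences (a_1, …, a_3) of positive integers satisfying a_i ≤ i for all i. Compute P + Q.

137

Stack-sortable permutations are exactly the 231-avoiding ones, counted by C_n; here n = 6. So P = C_6 = 132.
Weakly increasing sequences with a_i ≤ i biject with Dyck paths of semilength 3, so there are C_3. So Q = C_3 = 5.
P + Q = 132 + 5 = 137.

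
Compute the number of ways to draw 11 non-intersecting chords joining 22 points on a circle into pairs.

58786

Pairing 22 circle points by 11 non-crossing chords gives C_11 matchings.
C_11 = C(22,11)/12 = 705432/12 = 58786.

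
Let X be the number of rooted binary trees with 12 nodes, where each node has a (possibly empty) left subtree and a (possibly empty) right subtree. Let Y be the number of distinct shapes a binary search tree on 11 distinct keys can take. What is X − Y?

There are C_n binary search tree shapes on n keys; with n = 12 that is C_12. So X = C_12 = 208012.
There are C_n binary search tree shapes on n keys; with n = 11 that is C_11. So Y = C_11 = 58786.
X − Y = 208012 − 58786 = 149226.

149226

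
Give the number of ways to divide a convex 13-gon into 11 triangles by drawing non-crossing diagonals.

Triangulations of a convex m-gon are counted by C_{m−2}; with m = 13 this is C_11.
C_11 = 58786.

58786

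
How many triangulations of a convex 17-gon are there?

9694845

Triangulations of a convex m-gon are counted by C_{m−2}; with m = 17 this is C_15.
C_15 = C(30,15)/16 = 155117520/16 = 9694845.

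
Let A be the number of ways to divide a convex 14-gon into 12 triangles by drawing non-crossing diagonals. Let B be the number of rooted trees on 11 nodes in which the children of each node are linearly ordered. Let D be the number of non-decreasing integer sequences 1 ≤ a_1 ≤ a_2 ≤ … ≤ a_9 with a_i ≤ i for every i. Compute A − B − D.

186354

The number of triangulations of a 14-gon is the Catalan number C_12 (index = sides − 2). So A = C_12 = 208012.
A rooted plane tree on 11 nodes has 10 edges, and such trees are counted by C_10. So B = C_10 = 16796.
Weakly increasing sequences with a_i ≤ i biject with Dyck paths of semilength 9, so there are C_9. So D = C_9 = 4862.
A − B − D = 208012 − 16796 − 4862 = 186354.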